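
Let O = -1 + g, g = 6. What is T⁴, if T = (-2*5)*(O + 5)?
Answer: 100000000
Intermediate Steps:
O = 5 (O = -1 + 6 = 5)
T = -100 (T = (-2*5)*(5 + 5) = -10*10 = -100)
T⁴ = (-100)⁴ = 100000000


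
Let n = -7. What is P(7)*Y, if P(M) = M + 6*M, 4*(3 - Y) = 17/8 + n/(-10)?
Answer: 17983/160 ≈ 112.39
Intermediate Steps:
Y = 367/160 (Y = 3 - (17/8 - 7/(-10))/4 = 3 - (17*(⅛) - 7*(-⅒))/4 = 3 - (17/8 + 7/10)/4 = 3 - ¼*113/40 = 3 - 113/160 = 367/160 ≈ 2.2938)
P(M) = 7*M
P(7)*Y = (7*7)*(367/160) = 49*(367/160) = 17983/160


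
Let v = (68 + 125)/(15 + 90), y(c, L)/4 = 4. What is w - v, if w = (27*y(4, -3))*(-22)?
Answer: -998113/105 ≈ -9505.8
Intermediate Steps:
y(c, L) = 16 (y(c, L) = 4*4 = 16)
w = -9504 (w = (27*16)*(-22) = 432*(-22) = -9504)
v = 193/105 ≈ 1.8381
w - v = -9504 - 1*193/105 = -9504 - 193/105 = -998113/105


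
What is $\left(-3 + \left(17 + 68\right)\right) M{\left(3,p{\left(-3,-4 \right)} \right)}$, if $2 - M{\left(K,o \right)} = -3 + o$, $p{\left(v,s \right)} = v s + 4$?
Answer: $-902$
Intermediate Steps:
$p{\left(v,s \right)} = 4 + s v$ ($p{\left(v,s \right)} = s v + 4 = 4 + s v$)
$M{\left(K,o \right)} = 5 - o$ ($M{\left(K,o \right)} = 2 - \left(-3 + o\right) = 5 - o$)
$\left(-3 + \left(17 + 68\right)\right) M{\left(3,p{\left(-3,-4 \right)} \right)} = \left(-3 + \left(17 + 68\right)\right) \left(5 - \left(4 - -12\right)\right) = \left(-3 + 85\right) \left(5 - \left(4 + 12\right)\right) = 82 \left(5 - 16\right) = 82 \left(-11\right) = -902$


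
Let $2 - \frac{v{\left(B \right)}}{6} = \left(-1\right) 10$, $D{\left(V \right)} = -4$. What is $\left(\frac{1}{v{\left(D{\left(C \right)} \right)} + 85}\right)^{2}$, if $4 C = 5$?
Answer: $\frac{1}{24649} \approx 4.057 \cdot 10^{-5}$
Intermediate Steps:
$C = \frac{5}{4}$ ($C = \frac{1}{4} \cdot 5 = \frac{5}{4} \approx 1.25$)
$v{\left(B \right)} = 72$ ($v{\left(B \right)} = 12 - 6 \left(\left(-1\right) 10\right) = 12 - -60 = 12 + 60 = 72$)
$\left(\frac{1}{v{\left(D{\left(C \right)} \right)} + 85}\right)^{2} = \left(\frac{1}{72 + 85}\right)^{2} = \left(\frac{1}{157}\right)^{2} = \frac{1}{24649}$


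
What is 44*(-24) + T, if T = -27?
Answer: -1083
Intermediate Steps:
44*(-24) + T = 44*(-24) - 27 = -1056 - 27 = -1083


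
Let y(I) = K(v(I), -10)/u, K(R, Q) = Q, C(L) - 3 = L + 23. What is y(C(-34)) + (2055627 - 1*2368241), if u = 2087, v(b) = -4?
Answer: -652425428/2087 ≈ -3.1261e+5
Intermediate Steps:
C(L) = 26 + L (C(L) = 3 + (L + 23) = 3 + (23 + L) = 26 + L)
y(I) = -10/2087
y(C(-34)) + (2055627 - 1*2368241) = -10/2087 + (2055627 - 1*2368241) = -10/2087 + (2055627 - 2368241) = -10/2087 - 312614 = -652425428/2087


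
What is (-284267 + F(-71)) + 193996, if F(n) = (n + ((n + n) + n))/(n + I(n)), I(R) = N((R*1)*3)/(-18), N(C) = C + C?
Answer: -90265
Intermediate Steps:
N(C) = 2*C
I(R) = -R/3 (I(R) = (2*((R*1)*3))/(-18) = (2*(R*3))*(-1/18) = (2*(3*R))*(-1/18) = (6*R)*(-1/18) = -R/3)
F(n) = 6 (F(n) = (n + ((n + n) + n))/(n - n/3) = (n + (2*n + n))/((2*n/3)) = (n + 3*n)*(3/(2*n)) = (4*n)*(3/(2*n)) = 6)
(-284267 + F(-71)) + 193996 = (-284267 + 6) + 193996 = -284261 + 193996 = -90265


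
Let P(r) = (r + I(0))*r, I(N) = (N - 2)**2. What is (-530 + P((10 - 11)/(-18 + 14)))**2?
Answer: 71622369/256 ≈ 2.7978e+5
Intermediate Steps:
I(N) = (-2 + N)**2
P(r) = r*(4 + r) (P(r) = (r + (-2 + 0)**2)*r = (r + (-2)**2)*r = (r + 4)*r = (4 + r)*r = r*(4 + r))
(-530 + P((10 - 11)/(-18 + 14)))**2 = (-530 + ((10 - 11)/(-18 + 14))*(4 + (10 - 11)/(-18 + 14)))**2 = (-530 + (-1/(-4))*(4 - 1/(-4)))**2 = (-530 + (-1*(-1/4))*(4 - 1*(-1/4)))**2 = (-530 + (4 + 1/4)/4)**2 = (-530 + (1/4)*(17/4))**2 = (-530 + 17/16)**2 = (-8463/16)**2 = 71622369/256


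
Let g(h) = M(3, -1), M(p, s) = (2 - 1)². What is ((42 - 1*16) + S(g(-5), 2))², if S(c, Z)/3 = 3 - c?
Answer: 1024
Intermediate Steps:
M(p, s) = 1 (M(p, s) = 1² = 1)
g(h) = 1
S(c, Z) = 9 - 3*c (S(c, Z) = 3*(3 - c) = 9 - 3*c)
((42 - 1*16) + S(g(-5), 2))² = ((42 - 1*16) + (9 - 3*1))² = ((42 - 16) + (9 - 3))² = (26 + 6)² = 32² = 1024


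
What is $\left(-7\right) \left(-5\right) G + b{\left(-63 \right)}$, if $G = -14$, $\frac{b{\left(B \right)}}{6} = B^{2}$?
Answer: $23324$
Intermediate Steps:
$b{\left(B \right)} = 6 B^{2}$
$\left(-7\right) \left(-5\right) G + b{\left(-63 \right)} = \left(-7\right) \left(-5\right) \left(-14\right) + 6 \left(-63\right)^{2} = 35 \left(-14\right) + 6 \cdot 3969 = -490 + 23814 = 23324$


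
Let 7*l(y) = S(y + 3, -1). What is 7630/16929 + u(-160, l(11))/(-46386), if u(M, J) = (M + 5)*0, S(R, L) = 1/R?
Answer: 7630/16929 ≈ 0.45071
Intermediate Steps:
l(y) = 1/(7*(3 + y)) (l(y) = 1/(7*(y + 3)) = 1/(7*(3 + y)))
u(M, J) = 0 (u(M, J) = (5 + M)*0 = 0)
7630/16929 + u(-160, l(11))/(-46386) = 7630/16929 + 0/(-46386) = 7630*(1/16929) + 0*(-1/46386) = 7630/16929 + 0 = 7630/16929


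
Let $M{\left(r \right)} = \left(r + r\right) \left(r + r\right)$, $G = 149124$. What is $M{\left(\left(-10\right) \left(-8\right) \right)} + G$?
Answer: $174724$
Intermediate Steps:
$M{\left(r \right)} = 4 r^{2}$ ($M{\left(r \right)} = 2 r 2 r = 4 r^{2}$)
$M{\left(\left(-10\right) \left(-8\right) \right)} + G = 4 \left(\left(-10\right) \left(-8\right)\right)^{2} + 149124 = 4 \cdot 80^{2} + 149124 = 4 \cdot 6400 + 149124 = 25600 + 149124 = 174724$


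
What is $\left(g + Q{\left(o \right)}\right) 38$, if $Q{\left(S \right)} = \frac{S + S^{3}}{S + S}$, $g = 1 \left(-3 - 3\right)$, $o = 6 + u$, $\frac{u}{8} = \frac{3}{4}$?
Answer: $2527$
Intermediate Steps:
$u = 6$ ($u = 8 \cdot \frac{3}{4} = 6$)
$o = 12$ ($o = 6 + 6 = 12$)
$g = -6$ ($g = 1 \left(-6\right) = -6$)
$Q{\left(S \right)} = \frac{S + S^{3}}{2 S}$
$\left(g + Q{\left(o \right)}\right) 38 = \left(-6 + \left(\frac{1}{2} + \frac{12^{2}}{2}\right)\right) 38 = \left(-6 + \left(\frac{1}{2} + \frac{1}{2} \cdot 144\right)\right) 38 = \left(-6 + \left(\frac{1}{2} + 72\right)\right) 38 = \left(-6 + \frac{145}{2}\right) 38 = \frac{133}{2} \cdot 38 = 2527$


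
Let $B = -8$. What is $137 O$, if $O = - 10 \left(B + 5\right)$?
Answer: $4110$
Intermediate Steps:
$O = 30$ ($O = - 10 \left(-8 + 5\right) = \left(-10\right) \left(-3\right) = 30$)
$137 O = 137 \cdot 30 = 4110$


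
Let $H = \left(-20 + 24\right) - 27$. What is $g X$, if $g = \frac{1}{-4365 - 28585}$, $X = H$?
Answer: $\frac{23}{32950} \approx 0.00069803$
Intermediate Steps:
$H = -23$ ($H = 4 - 27 = -23$)
$X = -23$
$g = - \frac{1}{32950}$ ($g = \frac{1}{-4365 + \left(-54220 + 25635\right)} = \frac{1}{-4365 - 28585} = \frac{1}{-32950} = - \frac{1}{32950} \approx -3.0349 \cdot 10^{-5}$)
$g X = \left(- \frac{1}{32950}\right) \left(-23\right) = \frac{23}{32950}$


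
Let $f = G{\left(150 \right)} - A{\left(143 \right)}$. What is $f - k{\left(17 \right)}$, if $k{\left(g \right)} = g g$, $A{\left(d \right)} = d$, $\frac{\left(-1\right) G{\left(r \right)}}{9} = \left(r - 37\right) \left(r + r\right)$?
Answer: $-305532$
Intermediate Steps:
$G{\left(r \right)} = - 18 r \left(-37 + r\right)$ ($G{\left(r \right)} = - 9 \left(r - 37\right) \left(r + r\right) = - 9 \left(-37 + r\right) 2 r = - 9 \cdot 2 r \left(-37 + r\right) = - 18 r \left(-37 + r\right)$)
$k{\left(g \right)} = g^{2}$
$f = -305243$ ($f = 18 \cdot 150 \left(37 - 150\right) - 143 = 18 \cdot 150 \left(-113\right) - 143 = -305100 - 143 = -305243$)
$f - k{\left(17 \right)} = -305243 - 17^{2} = -305243 - 289 = -305532$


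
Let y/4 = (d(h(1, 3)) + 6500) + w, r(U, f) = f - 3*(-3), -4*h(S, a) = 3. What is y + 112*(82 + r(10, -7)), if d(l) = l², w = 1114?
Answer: 159465/4 ≈ 39866.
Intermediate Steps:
h(S, a) = -¾ (h(S, a) = -¼*3 = -¾)
r(U, f) = 9 + f (r(U, f) = f + 9 = 9 + f)
y = 121833/4 (y = 4*(((-¾)² + 6500) + 1114) = 4*((9/16 + 6500) + 1114) = 4*(104009/16 + 1114) = 4*(121833/16) = 121833/4 ≈ 30458.)
y + 112*(82 + r(10, -7)) = 121833/4 + 112*(82 + (9 - 7)) = 121833/4 + 112*(82 + 2) = 121833/4 + 112*84 = 121833/4 + 9408 = 159465/4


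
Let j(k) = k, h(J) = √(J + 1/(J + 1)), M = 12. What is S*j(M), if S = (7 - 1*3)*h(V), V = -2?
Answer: 48*I*√3 ≈ 83.138*I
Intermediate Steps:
h(J) = √(J + 1/(1 + J))
S = 4*I*√3 (S = (7 - 1*3)*√((1 - 2*(1 - 2))/(1 - 2)) = (7 - 3)*√((1 - 2*(-1))/(-1)) = 4*√(-(1 + 2)) = 4*√(-1*3) = 4*√(-3) = 4*(I*√3) = 4*I*√3 ≈ 6.9282*I)
S*j(M) = (4*I*√3)*12 = 48*I*√3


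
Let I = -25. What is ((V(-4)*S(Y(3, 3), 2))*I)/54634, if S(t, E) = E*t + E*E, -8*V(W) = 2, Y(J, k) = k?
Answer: 125/109268 ≈ 0.0011440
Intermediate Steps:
V(W) = -¼ (V(W) = -⅛*2 = -¼)
S(t, E) = E² + E*t (S(t, E) = E*t + E² = E² + E*t)
((V(-4)*S(Y(3, 3), 2))*I)/54634 = (-(2 + 3)/2*(-25))/54634 = (-5/2*(-25))*(1/54634) = (-¼*10*(-25))*(1/54634) = -5/2*(-25)*(1/54634) = (125/2)*(1/54634) = 125/109268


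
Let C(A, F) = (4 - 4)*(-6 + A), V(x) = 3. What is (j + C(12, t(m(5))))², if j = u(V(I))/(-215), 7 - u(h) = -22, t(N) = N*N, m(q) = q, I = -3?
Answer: 841/46225 ≈ 0.018194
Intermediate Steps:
t(N) = N²
C(A, F) = 0 (C(A, F) = 0*(-6 + A) = 0)
u(h) = 29 (u(h) = 7 - 1*(-22) = 7 + 22 = 29)
j = -29/215 (j = 29/(-215) = 29*(-1/215) = -29/215 ≈ -0.13488)
(j + C(12, t(m(5))))² = (-29/215 + 0)² = (-29/215)² = 841/46225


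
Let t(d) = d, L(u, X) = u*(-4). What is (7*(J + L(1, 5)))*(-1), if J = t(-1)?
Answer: 35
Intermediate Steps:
L(u, X) = -4*u
J = -1
(7*(J + L(1, 5)))*(-1) = (7*(-1 - 4*1))*(-1) = (7*(-1 - 4))*(-1) = (7*(-5))*(-1) = -35*(-1) = 35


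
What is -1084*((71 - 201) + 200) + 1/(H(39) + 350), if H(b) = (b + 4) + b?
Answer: -32780159/432 ≈ -75880.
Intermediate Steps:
H(b) = 4 + 2*b (H(b) = (4 + b) + b = 4 + 2*b)
-1084*((71 - 201) + 200) + 1/(H(39) + 350) = -1084*((71 - 201) + 200) + 1/((4 + 2*39) + 350) = -1084*(-130 + 200) + 1/((4 + 78) + 350) = -1084*70 + 1/(82 + 350) = -75880 + 1/432 = -32780159/432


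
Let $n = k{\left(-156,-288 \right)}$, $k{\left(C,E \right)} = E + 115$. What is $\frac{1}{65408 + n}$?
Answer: $\frac{1}{65235} \approx 1.5329 \cdot 10^{-5}$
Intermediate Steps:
$k{\left(C,E \right)} = 115 + E$
$n = -173$ ($n = 115 - 288 = -173$)
$\frac{1}{65408 + n} = \frac{1}{65408 - 173} = \frac{1}{65235}$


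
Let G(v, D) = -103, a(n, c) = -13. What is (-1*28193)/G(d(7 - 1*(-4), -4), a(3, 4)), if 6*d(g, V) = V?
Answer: 28193/103 ≈ 273.72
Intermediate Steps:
d(g, V) = V/6
(-1*28193)/G(d(7 - 1*(-4), -4), a(3, 4)) = -1*28193/(-103) = -28193*(-1/103) = 28193/103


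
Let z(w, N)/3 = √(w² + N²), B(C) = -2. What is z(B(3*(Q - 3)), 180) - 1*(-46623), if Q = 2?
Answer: 46623 + 6*√8101 ≈ 47163.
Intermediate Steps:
z(w, N) = 3*√(N² + w²) (z(w, N) = 3*√(w² + N²) = 3*√(N² + w²))
z(B(3*(Q - 3)), 180) - 1*(-46623) = 3*√(180² + (-2)²) - 1*(-46623) = 3*√(32400 + 4) + 46623 = 3*√32404 + 46623 = 3*(2*√8101) + 46623 = 6*√8101 + 46623 = 46623 + 6*√8101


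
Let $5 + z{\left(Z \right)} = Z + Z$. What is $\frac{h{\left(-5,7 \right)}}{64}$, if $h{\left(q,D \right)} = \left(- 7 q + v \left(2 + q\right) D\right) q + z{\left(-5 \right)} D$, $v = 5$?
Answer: $\frac{245}{64} \approx 3.8281$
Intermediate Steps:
$z{\left(Z \right)} = -5 + 2 Z$ ($z{\left(Z \right)} = -5 + \left(Z + Z\right) = -5 + 2 Z$)
$h{\left(q,D \right)} = - 15 D + q \left(- 7 q + D \left(10 + 5 q\right)\right)$ ($h{\left(q,D \right)} = \left(- 7 q + 5 \left(2 + q\right) D\right) q + \left(-5 + 2 \left(-5\right)\right) D = \left(- 7 q + \left(10 + 5 q\right) D\right) q + \left(-5 - 10\right) D = \left(- 7 q + D \left(10 + 5 q\right)\right) q - 15 D = q \left(- 7 q + D \left(10 + 5 q\right)\right) - 15 D = - 15 D + q \left(- 7 q + D \left(10 + 5 q\right)\right)$)
$\frac{h{\left(-5,7 \right)}}{64} = \frac{\left(-15\right) 7 - 7 \left(-5\right)^{2} + 5 \cdot 7 \left(-5\right)^{2} + 10 \cdot 7 \left(-5\right)}{64} = \left(-105 - 175 + 5 \cdot 7 \cdot 25 - 350\right) \frac{1}{64} = \left(-105 - 175 + 875 - 350\right) \frac{1}{64} = 245 \cdot \frac{1}{64} = \frac{245}{64}$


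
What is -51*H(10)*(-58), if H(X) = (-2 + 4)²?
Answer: 11832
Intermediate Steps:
H(X) = 4 (H(X) = 2² = 4)
-51*H(10)*(-58) = -51*4*(-58) = -204*(-58) = 11832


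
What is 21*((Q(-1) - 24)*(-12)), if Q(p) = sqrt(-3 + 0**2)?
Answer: 6048 - 252*I*sqrt(3) ≈ 6048.0 - 436.48*I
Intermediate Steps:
Q(p) = I*sqrt(3) (Q(p) = sqrt(-3 + 0) = sqrt(-3) = I*sqrt(3))
21*((Q(-1) - 24)*(-12)) = 21*((I*sqrt(3) - 24)*(-12)) = 21*((-24 + I*sqrt(3))*(-12)) = 21*(288 - 12*I*sqrt(3)) = 6048 - 252*I*sqrt(3)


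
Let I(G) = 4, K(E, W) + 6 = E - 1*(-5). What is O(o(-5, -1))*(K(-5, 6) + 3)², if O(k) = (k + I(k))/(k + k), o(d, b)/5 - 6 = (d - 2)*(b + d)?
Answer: 183/40 ≈ 4.5750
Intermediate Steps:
K(E, W) = -1 + E (K(E, W) = -6 + (E - 1*(-5)) = -6 + (E + 5) = -6 + (5 + E) = -1 + E)
o(d, b) = 30 + 5*(-2 + d)*(b + d) (o(d, b) = 30 + 5*((d - 2)*(b + d)) = 30 + 5*((-2 + d)*(b + d)) = 30 + 5*(-2 + d)*(b + d))
O(k) = (4 + k)/(2*k) (O(k) = (k + 4)/(k + k) = (4 + k)/((2*k)) = (4 + k)*(1/(2*k)) = (4 + k)/(2*k))
O(o(-5, -1))*(K(-5, 6) + 3)² = ((4 + (30 - 10*(-1) - 10*(-5) + 5*(-5)² + 5*(-1)*(-5)))/(2*(30 - 10*(-1) - 10*(-5) + 5*(-5)² + 5*(-1)*(-5))))*((-1 - 5) + 3)² = ((4 + (30 + 10 + 50 + 5*25 + 25))/(2*(30 + 10 + 50 + 5*25 + 25)))*(-6 + 3)² = ((4 + (30 + 10 + 50 + 125 + 25))/(2*(30 + 10 + 50 + 125 + 25)))*(-3)² = ((½)*(4 + 240)/240)*9 = ((½)*(1/240)*244)*9 = (61/120)*9 = 183/40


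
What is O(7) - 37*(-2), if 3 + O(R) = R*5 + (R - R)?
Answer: 106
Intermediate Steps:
O(R) = -3 + 5*R (O(R) = -3 + (R*5 + (R - R)) = -3 + (5*R + 0) = -3 + 5*R)
O(7) - 37*(-2) = (-3 + 5*7) - 37*(-2) = (-3 + 35) + 74 = 32 + 74 = 106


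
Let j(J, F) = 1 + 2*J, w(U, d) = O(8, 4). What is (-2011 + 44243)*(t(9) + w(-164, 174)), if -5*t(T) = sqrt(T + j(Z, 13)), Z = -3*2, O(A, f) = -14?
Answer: -591248 - 42232*I*sqrt(2)/5 ≈ -5.9125e+5 - 11945.0*I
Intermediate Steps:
Z = -6
w(U, d) = -14
t(T) = -sqrt(-11 + T)/5 (t(T) = -sqrt(T + (1 + 2*(-6)))/5 = -sqrt(T + (1 - 12))/5 = -sqrt(T - 11)/5 = -sqrt(-11 + T)/5)
(-2011 + 44243)*(t(9) + w(-164, 174)) = (-2011 + 44243)*(-sqrt(-11 + 9)/5 - 14) = 42232*(-I*sqrt(2)/5 - 14) = 42232*(-14 - I*sqrt(2)/5) = -591248 - 42232*I*sqrt(2)/5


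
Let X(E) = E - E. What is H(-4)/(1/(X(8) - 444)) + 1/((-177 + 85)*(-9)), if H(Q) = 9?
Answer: -3308687/828 ≈ -3996.0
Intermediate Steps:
X(E) = 0
H(-4)/(1/(X(8) - 444)) + 1/((-177 + 85)*(-9)) = 9/(1/(0 - 444)) + 1/((-177 + 85)*(-9)) = 9/(1/(-444)) - ⅑/(-92) = 9/(-1/444) - 1/92*(-⅑) = 9*(-444) + 1/828 = -3996 + 1/828 = -3308687/828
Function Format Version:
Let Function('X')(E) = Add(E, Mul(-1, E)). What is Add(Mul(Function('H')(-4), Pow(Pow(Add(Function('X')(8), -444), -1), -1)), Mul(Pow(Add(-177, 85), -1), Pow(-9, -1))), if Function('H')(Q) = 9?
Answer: Rational(-3308687, 828) ≈ -3996.0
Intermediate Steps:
Function('X')(E) = 0
Add(Mul(Function('H')(-4), Pow(Pow(Add(Function('X')(8), -444), -1), -1)), Mul(Pow(Add(-177, 85), -1), Pow(-9, -1))) = Add(Mul(9, Pow(Pow(Add(0, -444), -1), -1)), Mul(Pow(Add(-177, 85), -1), Pow(-9, -1))) = Add(Mul(9, Pow(Pow(-444, -1), -1)), Mul(Pow(-92, -1), Rational(-1, 9))) = Add(Mul(9, Pow(Rational(-1, 444), -1)), Mul(Rational(-1, 92), Rational(-1, 9))) = Add(Mul(9, -444), Rational(1, 828)) = Add(-3996, Rational(1, 828)) = Rational(-3308687, 828)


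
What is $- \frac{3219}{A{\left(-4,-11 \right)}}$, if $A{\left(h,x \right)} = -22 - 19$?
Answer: $\frac{3219}{41} \approx 78.512$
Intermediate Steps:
$A{\left(h,x \right)} = -41$
$- \frac{3219}{A{\left(-4,-11 \right)}} = - \frac{3219}{-41} = \left(-3219\right) \left(- \frac{1}{41}\right) = \frac{3219}{41}$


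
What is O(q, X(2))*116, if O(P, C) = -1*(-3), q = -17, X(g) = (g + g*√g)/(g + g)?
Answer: 348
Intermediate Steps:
X(g) = (g + g^(3/2))/(2*g) (X(g) = (g + g^(3/2))/((2*g)) = (g + g^(3/2))*(1/(2*g)) = (g + g^(3/2))/(2*g))
O(P, C) = 3
O(q, X(2))*116 = 3*116 = 348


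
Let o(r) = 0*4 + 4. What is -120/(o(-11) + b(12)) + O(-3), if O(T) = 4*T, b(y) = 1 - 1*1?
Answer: -42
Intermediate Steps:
b(y) = 0 (b(y) = 1 - 1 = 0)
o(r) = 4 (o(r) = 0 + 4 = 4)
-120/(o(-11) + b(12)) + O(-3) = -120/(4 + 0) + 4*(-3) = -120/4 - 12 = (¼)*(-120) - 12 = -30 - 12 = -42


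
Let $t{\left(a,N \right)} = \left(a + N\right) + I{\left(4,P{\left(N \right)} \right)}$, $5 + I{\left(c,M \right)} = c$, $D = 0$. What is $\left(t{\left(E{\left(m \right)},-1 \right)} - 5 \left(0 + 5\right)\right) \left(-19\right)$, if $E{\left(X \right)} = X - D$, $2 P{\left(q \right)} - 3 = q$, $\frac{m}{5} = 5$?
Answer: $38$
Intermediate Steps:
$m = 25$ ($m = 5 \cdot 5 = 25$)
$P{\left(q \right)} = \frac{3}{2} + \frac{q}{2}$
$I{\left(c,M \right)} = -5 + c$
$E{\left(X \right)} = X$ ($E{\left(X \right)} = X - 0 = X + 0 = X$)
$t{\left(a,N \right)} = -1 + N + a$ ($t{\left(a,N \right)} = \left(a + N\right) + \left(-5 + 4\right) = \left(N + a\right) - 1 = -1 + N + a$)
$\left(t{\left(E{\left(m \right)},-1 \right)} - 5 \left(0 + 5\right)\right) \left(-19\right) = \left(\left(-1 - 1 + 25\right) - 5 \left(0 + 5\right)\right) \left(-19\right) = \left(23 - 25\right) \left(-19\right) = \left(-2\right) \left(-19\right) = 38$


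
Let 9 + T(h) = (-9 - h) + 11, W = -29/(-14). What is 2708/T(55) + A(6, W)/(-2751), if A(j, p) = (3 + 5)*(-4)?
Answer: -3723862/85281 ≈ -43.666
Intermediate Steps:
W = 29/14 (W = -29*(-1/14) = 29/14 ≈ 2.0714)
T(h) = -7 - h (T(h) = -9 + ((-9 - h) + 11) = -9 + (2 - h) = -7 - h)
A(j, p) = -32 (A(j, p) = 8*(-4) = -32)
2708/T(55) + A(6, W)/(-2751) = 2708/(-7 - 1*55) - 32/(-2751) = 2708/(-7 - 55) - 32*(-1/2751) = 2708/(-62) + 32/2751 = 2708*(-1/62) + 32/2751 = -1354/31 + 32/2751 = -3723862/85281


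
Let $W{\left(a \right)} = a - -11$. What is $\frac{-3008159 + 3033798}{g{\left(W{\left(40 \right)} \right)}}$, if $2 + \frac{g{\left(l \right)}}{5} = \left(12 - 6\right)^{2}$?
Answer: $\frac{25639}{170} \approx 150.82$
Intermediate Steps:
$W{\left(a \right)} = 11 + a$ ($W{\left(a \right)} = a + 11 = 11 + a$)
$g{\left(l \right)} = 170$ ($g{\left(l \right)} = -10 + 5 \left(12 - 6\right)^{2} = -10 + 5 \cdot 6^{2} = -10 + 5 \cdot 36 = -10 + 180 = 170$)
$\frac{-3008159 + 3033798}{g{\left(W{\left(40 \right)} \right)}} = \frac{-3008159 + 3033798}{170} = 25639 \cdot \frac{1}{170} = \frac{25639}{170}$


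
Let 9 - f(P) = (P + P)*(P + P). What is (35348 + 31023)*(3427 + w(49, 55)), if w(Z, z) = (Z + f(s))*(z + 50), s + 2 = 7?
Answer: -65242693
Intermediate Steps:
s = 5 (s = -2 + 7 = 5)
f(P) = 9 - 4*P² (f(P) = 9 - (P + P)*(P + P) = 9 - 2*P*2*P = 9 - 4*P²)
w(Z, z) = (-91 + Z)*(50 + z) (w(Z, z) = (Z + (9 - 4*5²))*(z + 50) = (Z + (9 - 4*25))*(50 + z) = (Z + (9 - 100))*(50 + z) = (Z - 91)*(50 + z) = (-91 + Z)*(50 + z))
(35348 + 31023)*(3427 + w(49, 55)) = (35348 + 31023)*(3427 + (-4550 - 91*55 + 50*49 + 49*55)) = 66371*(3427 + (-4550 - 5005 + 2450 + 2695)) = 66371*(3427 - 4410) = 66371*(-983) = -65242693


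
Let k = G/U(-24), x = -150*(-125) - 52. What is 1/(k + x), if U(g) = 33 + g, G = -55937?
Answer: 9/112345 ≈ 8.0110e-5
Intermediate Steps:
x = 18698 (x = 18750 - 52 = 18698)
k = -55937/9 (k = -55937/(33 - 24) = -55937/9 ≈ -6215.2)
1/(k + x) = 1/(-55937/9 + 18698) = 1/(112345/9) = 9/112345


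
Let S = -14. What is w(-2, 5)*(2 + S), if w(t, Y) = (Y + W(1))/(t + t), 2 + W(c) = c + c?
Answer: 15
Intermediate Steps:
W(c) = -2 + 2*c (W(c) = -2 + (c + c) = -2 + 2*c)
w(t, Y) = Y/(2*t) (w(t, Y) = (Y + (-2 + 2*1))/(t + t) = (Y + (-2 + 2))/((2*t)) = (Y + 0)*(1/(2*t)) = Y*(1/(2*t)) = Y/(2*t))
w(-2, 5)*(2 + S) = ((½)*5/(-2))*(2 - 14) = ((½)*5*(-½))*(-12) = -5/4*(-12) = 15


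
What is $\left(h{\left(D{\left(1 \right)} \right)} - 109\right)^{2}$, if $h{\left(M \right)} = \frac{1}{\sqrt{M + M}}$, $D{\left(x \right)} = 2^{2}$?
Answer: $\frac{\left(436 - \sqrt{2}\right)^{2}}{16} \approx 11804.0$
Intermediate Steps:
$D{\left(x \right)} = 4$
$h{\left(M \right)} = \frac{\sqrt{2}}{2 \sqrt{M}}$ ($h{\left(M \right)} = \frac{1}{\sqrt{2 M}} = \frac{1}{\sqrt{2} \sqrt{M}} = \frac{\sqrt{2}}{2 \sqrt{M}}$)
$\left(h{\left(D{\left(1 \right)} \right)} - 109\right)^{2} = \left(\frac{\sqrt{2}}{2 \cdot 2} - 109\right)^{2} = \left(\frac{1}{2} \sqrt{2} \cdot \frac{1}{2} - 109\right)^{2} = \left(\frac{\sqrt{2}}{4} - 109\right)^{2} = \left(-109 + \frac{\sqrt{2}}{4}\right)^{2}$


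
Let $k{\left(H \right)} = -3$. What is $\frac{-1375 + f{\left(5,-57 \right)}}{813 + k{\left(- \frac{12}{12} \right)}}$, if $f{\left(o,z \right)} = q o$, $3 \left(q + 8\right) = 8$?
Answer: $- \frac{841}{486} \approx -1.7305$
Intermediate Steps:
$q = - \frac{16}{3}$ ($q = -8 + \frac{1}{3} \cdot 8 = -8 + \frac{8}{3} = - \frac{16}{3} \approx -5.3333$)
$f{\left(o,z \right)} = - \frac{16 o}{3}$
$\frac{-1375 + f{\left(5,-57 \right)}}{813 + k{\left(- \frac{12}{12} \right)}} = \frac{-1375 - \frac{80}{3}}{813 - 3} = \frac{-1375 - \frac{80}{3}}{810} = \left(- \frac{4205}{3}\right) \frac{1}{810} = - \frac{841}{486}$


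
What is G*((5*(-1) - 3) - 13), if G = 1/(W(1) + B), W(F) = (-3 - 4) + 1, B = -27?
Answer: 7/11 ≈ 0.63636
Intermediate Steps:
W(F) = -6 (W(F) = -7 + 1 = -6)
G = -1/33 (G = 1/(-6 - 27) = 1/(-33) = -1/33 ≈ -0.030303)
G*((5*(-1) - 3) - 13) = -((5*(-1) - 3) - 13)/33 = -((-5 - 3) - 13)/33 = -(-8 - 13)/33 = -1/33*(-21) = 7/11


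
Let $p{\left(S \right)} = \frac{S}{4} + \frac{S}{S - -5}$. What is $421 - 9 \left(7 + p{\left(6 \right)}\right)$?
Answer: $\frac{7471}{22} \approx 339.59$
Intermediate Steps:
$p{\left(S \right)} = \frac{S}{4} + \frac{S}{5 + S}$ ($p{\left(S \right)} = S \frac{1}{4} + \frac{S}{S + 5} = \frac{S}{4} + \frac{S}{5 + S}$)
$421 - 9 \left(7 + p{\left(6 \right)}\right) = 421 - 9 \left(7 + \frac{1}{4} \cdot 6 \frac{1}{5 + 6} \left(9 + 6\right)\right) = 421 - 9 \left(7 + \frac{1}{4} \cdot 6 \cdot \frac{1}{11} \cdot 15\right) = 421 - 9 \left(7 + \frac{45}{22}\right) = 421 - 9 \cdot \frac{199}{22} = 421 - \frac{1791}{22} = \frac{7471}{22}$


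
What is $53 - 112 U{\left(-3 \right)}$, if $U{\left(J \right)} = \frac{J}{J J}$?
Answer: $\frac{271}{3} \approx 90.333$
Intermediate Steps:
$U{\left(J \right)} = \frac{1}{J}$ ($U{\left(J \right)} = \frac{J}{J^{2}} = \frac{1}{J}$)
$53 - 112 U{\left(-3 \right)} = 53 - \frac{112}{-3} = 53 - - \frac{112}{3} = 53 + \frac{112}{3} = \frac{271}{3}$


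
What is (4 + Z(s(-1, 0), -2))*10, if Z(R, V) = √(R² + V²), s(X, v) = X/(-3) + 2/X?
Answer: 40 + 10*√61/3 ≈ 66.034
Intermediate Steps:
s(X, v) = 2/X - X/3 (s(X, v) = X*(-⅓) + 2/X = -X/3 + 2/X = 2/X - X/3)
(4 + Z(s(-1, 0), -2))*10 = (4 + √((2/(-1) - ⅓*(-1))² + (-2)²))*10 = (4 + √((2*(-1) + ⅓)² + 4))*10 = (4 + √((-2 + ⅓)² + 4))*10 = (4 + √((-5/3)² + 4))*10 = (4 + √(25/9 + 4))*10 = (4 + √(61/9))*10 = (4 + √61/3)*10 = 40 + 10*√61/3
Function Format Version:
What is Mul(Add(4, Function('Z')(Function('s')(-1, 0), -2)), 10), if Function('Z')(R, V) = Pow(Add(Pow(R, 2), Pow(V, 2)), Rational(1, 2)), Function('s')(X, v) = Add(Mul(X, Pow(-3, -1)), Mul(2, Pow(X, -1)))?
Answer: Add(40, Mul(Rational(10, 3), Pow(61, Rational(1, 2)))) ≈ 66.034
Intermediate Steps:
Function('s')(X, v) = Add(Mul(2, Pow(X, -1)), Mul(Rational(-1, 3), X)) (Function('s')(X, v) = Add(Mul(X, Rational(-1, 3)), Mul(2, Pow(X, -1))) = Add(Mul(Rational(-1, 3), X), Mul(2, Pow(X, -1))) = Add(Mul(2, Pow(X, -1)), Mul(Rational(-1, 3), X)))
Mul(Add(4, Function('Z')(Function('s')(-1, 0), -2)), 10) = Mul(Add(4, Pow(Add(Pow(Add(Mul(2, Pow(-1, -1)), Mul(Rational(-1, 3), -1)), 2), Pow(-2, 2)), Rational(1, 2))), 10) = Mul(Add(4, Pow(Add(Pow(Add(Mul(2, -1), Rational(1, 3)), 2), 4), Rational(1, 2))), 10) = Mul(Add(4, Pow(Add(Pow(Add(-2, Rational(1, 3)), 2), 4), Rational(1, 2))), 10) = Mul(Add(4, Pow(Add(Pow(Rational(-5, 3), 2), 4), Rational(1, 2))), 10) = Mul(Add(4, Pow(Add(Rational(25, 9), 4), Rational(1, 2))), 10) = Mul(Add(4, Pow(Rational(61, 9), Rational(1, 2))), 10) = Mul(Add(4, Mul(Rational(1, 3), Pow(61, Rational(1, 2)))), 10) = Add(40, Mul(Rational(10, 3), Pow(61, Rational(1, 2))))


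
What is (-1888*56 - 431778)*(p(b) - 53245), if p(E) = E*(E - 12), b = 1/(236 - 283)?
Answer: 63220187205840/2209 ≈ 2.8619e+10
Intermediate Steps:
b = -1/47 (b = 1/(-47) = -1/47 ≈ -0.021277)
p(E) = E*(-12 + E)
(-1888*56 - 431778)*(p(b) - 53245) = (-1888*56 - 431778)*(-(-12 - 1/47)/47 - 53245) = (-105728 - 431778)*(-1/47*(-565/47) - 53245) = -537506*(565/2209 - 53245) = -537506*(-117617640/2209) = 63220187205840/2209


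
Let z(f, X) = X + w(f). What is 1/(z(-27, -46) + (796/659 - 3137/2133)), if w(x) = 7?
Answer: -1405647/55189648 ≈ -0.025469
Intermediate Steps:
z(f, X) = 7 + X (z(f, X) = X + 7 = 7 + X)
1/(z(-27, -46) + (796/659 - 3137/2133)) = 1/((7 - 46) + (796/659 - 3137/2133)) = 1/(-39 + (796*(1/659) - 3137*1/2133)) = 1/(-39 + (796/659 - 3137/2133)) = 1/(-39 - 369415/1405647) = 1/(-55189648/1405647) = -1405647/55189648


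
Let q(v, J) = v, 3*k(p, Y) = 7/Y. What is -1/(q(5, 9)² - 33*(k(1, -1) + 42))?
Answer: 1/1284 ≈ 0.00077882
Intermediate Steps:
k(p, Y) = 7/(3*Y) (k(p, Y) = (7/Y)/3 = 7/(3*Y))
-1/(q(5, 9)² - 33*(k(1, -1) + 42)) = -1/(5² - 33*((7/3)/(-1) + 42)) = -1/(25 - 33*((7/3)*(-1) + 42)) = -1/(25 - 33*(-7/3 + 42)) = -1/(25 - 33*119/3) = -1/(25 - 1309) = -1/(-1284) = -1*(-1/1284) = 1/1284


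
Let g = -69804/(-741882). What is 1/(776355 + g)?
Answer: 123647/95993978319 ≈ 1.2881e-6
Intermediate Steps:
g = 11634/123647 (g = -69804*(-1/741882) = 11634/123647 ≈ 0.094090)
1/(776355 + g) = 1/(776355 + 11634/123647) = 1/(95993978319/123647) = 123647/95993978319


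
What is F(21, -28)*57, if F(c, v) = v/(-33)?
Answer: 532/11 ≈ 48.364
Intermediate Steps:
F(c, v) = -v/33 (F(c, v) = v*(-1/33) = -v/33)
F(21, -28)*57 = -1/33*(-28)*57 = (28/33)*57 = 532/11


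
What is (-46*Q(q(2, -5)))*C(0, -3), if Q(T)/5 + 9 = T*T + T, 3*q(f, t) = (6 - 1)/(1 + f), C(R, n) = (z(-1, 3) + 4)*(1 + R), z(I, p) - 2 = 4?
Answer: 1515700/81 ≈ 18712.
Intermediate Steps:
z(I, p) = 6 (z(I, p) = 2 + 4 = 6)
C(R, n) = 10 + 10*R (C(R, n) = (6 + 4)*(1 + R) = 10*(1 + R) = 10 + 10*R)
q(f, t) = 5/(3*(1 + f)) (q(f, t) = ((6 - 1)/(1 + f))/3 = (5/(1 + f))/3 = 5/(3*(1 + f)))
Q(T) = -45 + 5*T + 5*T**2 (Q(T) = -45 + 5*(T*T + T) = -45 + 5*(T**2 + T) = -45 + 5*(T + T**2) = -45 + (5*T + 5*T**2) = -45 + 5*T + 5*T**2)
(-46*Q(q(2, -5)))*C(0, -3) = (-46*(-45 + 5*(5/(3*(1 + 2))) + 5*(5/(3*(1 + 2)))**2))*(10 + 10*0) = (-46*(-45 + 5*((5/3)/3) + 5*((5/3)/3)**2))*(10 + 0) = -46*(-45 + 5*((5/3)*(1/3)) + 5*((5/3)*(1/3))**2)*10 = -46*(-45 + 5*(5/9) + 5*(5/9)**2)*10 = -46*(-45 + 25/9 + 5*(25/81))*10 = -46*(-45 + 25/9 + 125/81)*10 = -46*(-3295/81)*10 = (151570/81)*10 = 1515700/81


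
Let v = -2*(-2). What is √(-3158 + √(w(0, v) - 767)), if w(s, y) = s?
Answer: √(-3158 + I*√767) ≈ 0.2464 + 56.197*I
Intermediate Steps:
v = 4
√(-3158 + √(w(0, v) - 767)) = √(-3158 + √(0 - 767)) = √(-3158 + √(-767)) = √(-3158 + I*√767)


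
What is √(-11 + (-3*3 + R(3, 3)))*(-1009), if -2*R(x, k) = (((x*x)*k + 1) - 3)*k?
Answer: -1009*I*√230/2 ≈ -7651.1*I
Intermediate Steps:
R(x, k) = -k*(-2 + k*x²)/2 (R(x, k) = -(((x*x)*k + 1) - 3)*k/2 = -((x²*k + 1) - 3)*k/2 = -((k*x² + 1) - 3)*k/2 = -((1 + k*x²) - 3)*k/2 = -(-2 + k*x²)*k/2 = -k*(-2 + k*x²)/2)
√(-11 + (-3*3 + R(3, 3)))*(-1009) = √(-11 + (-3*3 + (½)*3*(2 - 1*3*3²)))*(-1009) = √(-11 + (-9 + (½)*3*(2 - 1*3*9)))*(-1009) = √(-11 + (-9 + (½)*3*(2 - 27)))*(-1009) = √(-11 + (-9 + (½)*3*(-25)))*(-1009) = √(-11 + (-9 - 75/2))*(-1009) = √(-11 - 93/2)*(-1009) = √(-115/2)*(-1009) = (I*√230/2)*(-1009) = -1009*I*√230/2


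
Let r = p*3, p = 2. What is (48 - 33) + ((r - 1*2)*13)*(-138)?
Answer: -7161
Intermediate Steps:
r = 6 (r = 2*3 = 6)
(48 - 33) + ((r - 1*2)*13)*(-138) = (48 - 33) + ((6 - 1*2)*13)*(-138) = 15 + ((6 - 2)*13)*(-138) = 15 + (4*13)*(-138) = 15 + 52*(-138) = 15 - 7176 = -7161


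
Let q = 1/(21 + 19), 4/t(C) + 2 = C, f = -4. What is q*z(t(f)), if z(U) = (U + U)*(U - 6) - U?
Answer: 43/180 ≈ 0.23889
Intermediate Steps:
t(C) = 4/(-2 + C)
z(U) = -U + 2*U*(-6 + U) (z(U) = (2*U)*(-6 + U) - U = 2*U*(-6 + U) - U = -U + 2*U*(-6 + U))
q = 1/40 ≈ 0.025000
q*z(t(f)) = ((4/(-2 - 4))*(-13 + 2*(4/(-2 - 4))))/40 = ((4/(-6))*(-13 + 2*(4/(-6))))/40 = ((4*(-1/6))*(-13 + 2*(4*(-1/6))))/40 = (-2*(-13 + 2*(-2/3))/3)/40 = (-2*(-13 - 4/3)/3)/40 = (-2/3*(-43/3))/40 = (1/40)*(86/9) = 43/180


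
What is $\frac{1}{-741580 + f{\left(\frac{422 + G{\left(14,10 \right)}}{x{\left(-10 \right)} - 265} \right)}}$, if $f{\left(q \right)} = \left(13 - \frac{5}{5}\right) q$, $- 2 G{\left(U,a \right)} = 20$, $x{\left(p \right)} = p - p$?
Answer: $- \frac{265}{196523644} \approx -1.3484 \cdot 10^{-6}$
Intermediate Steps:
$x{\left(p \right)} = 0$
$G{\left(U,a \right)} = -10$ ($G{\left(U,a \right)} = \left(- \frac{1}{2}\right) 20 = -10$)
$f{\left(q \right)} = 12 q$ ($f{\left(q \right)} = \left(13 - 1\right) q = 12 q$)
$\frac{1}{-741580 + f{\left(\frac{422 + G{\left(14,10 \right)}}{x{\left(-10 \right)} - 265} \right)}} = \frac{1}{-741580 + 12 \frac{422 - 10}{0 - 265}} = \frac{1}{-741580 + 12 \frac{412}{-265}} = \frac{1}{-741580 + 12 \cdot 412 \left(- \frac{1}{265}\right)} = \frac{1}{-741580 + 12 \left(- \frac{412}{265}\right)} = \frac{1}{-741580 - \frac{4944}{265}} = \frac{1}{- \frac{196523644}{265}} = - \frac{265}{196523644}$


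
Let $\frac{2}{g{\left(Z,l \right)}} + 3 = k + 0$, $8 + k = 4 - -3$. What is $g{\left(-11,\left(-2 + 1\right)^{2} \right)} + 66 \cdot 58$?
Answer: $\frac{7655}{2} \approx 3827.5$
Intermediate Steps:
$k = -1$ ($k = -8 + \left(4 - -3\right) = -8 + \left(4 + 3\right) = -8 + 7 = -1$)
$g{\left(Z,l \right)} = - \frac{1}{2}$ ($g{\left(Z,l \right)} = \frac{2}{-3 + \left(-1 + 0\right)} = \frac{2}{-3 - 1} = \frac{2}{-4} = 2 \left(- \frac{1}{4}\right) = - \frac{1}{2}$)
$g{\left(-11,\left(-2 + 1\right)^{2} \right)} + 66 \cdot 58 = - \frac{1}{2} + 66 \cdot 58 = - \frac{1}{2} + 3828 = \frac{7655}{2}$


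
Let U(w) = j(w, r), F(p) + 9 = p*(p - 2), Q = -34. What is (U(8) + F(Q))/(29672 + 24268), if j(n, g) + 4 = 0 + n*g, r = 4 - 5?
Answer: 401/17980 ≈ 0.022303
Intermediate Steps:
r = -1
F(p) = -9 + p*(-2 + p) (F(p) = -9 + p*(p - 2) = -9 + p*(-2 + p))
j(n, g) = -4 + g*n (j(n, g) = -4 + (0 + n*g) = -4 + (0 + g*n) = -4 + g*n)
U(w) = -4 - w
(U(8) + F(Q))/(29672 + 24268) = ((-4 - 1*8) + (-9 + (-34)**2 - 2*(-34)))/(29672 + 24268) = ((-4 - 8) + (-9 + 1156 + 68))/53940 = (-12 + 1215)*(1/53940) = 1203*(1/53940) = 401/17980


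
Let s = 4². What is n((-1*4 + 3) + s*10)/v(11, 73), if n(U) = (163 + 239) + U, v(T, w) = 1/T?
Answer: 6171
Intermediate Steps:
s = 16
n(U) = 402 + U
n((-1*4 + 3) + s*10)/v(11, 73) = (402 + ((-1*4 + 3) + 16*10))/(1/11) = (402 + ((-4 + 3) + 160))/(1/11) = (402 + (-1 + 160))*11 = (402 + 159)*11 = 561*11 = 6171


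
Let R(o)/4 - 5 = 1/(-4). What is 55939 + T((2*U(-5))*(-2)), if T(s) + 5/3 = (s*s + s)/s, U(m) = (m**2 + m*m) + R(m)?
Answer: 166987/3 ≈ 55662.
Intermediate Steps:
R(o) = 19 (R(o) = 20 + 4/(-4) = 20 + 4*(-1/4) = 20 - 1 = 19)
U(m) = 19 + 2*m**2 (U(m) = (m**2 + m*m) + 19 = (m**2 + m**2) + 19 = 2*m**2 + 19 = 19 + 2*m**2)
T(s) = -5/3 + (s + s**2)/s (T(s) = -5/3 + (s*s + s)/s = -5/3 + (s**2 + s)/s = -5/3 + (s + s**2)/s)
55939 + T((2*U(-5))*(-2)) = 55939 + (-2/3 + (2*(19 + 2*(-5)**2))*(-2)) = 55939 + (-2/3 + (2*(19 + 2*25))*(-2)) = 55939 + (-2/3 + (2*(19 + 50))*(-2)) = 55939 + (-2/3 + (2*69)*(-2)) = 55939 + (-2/3 + 138*(-2)) = 55939 + (-2/3 - 276) = 55939 - 830/3 = 166987/3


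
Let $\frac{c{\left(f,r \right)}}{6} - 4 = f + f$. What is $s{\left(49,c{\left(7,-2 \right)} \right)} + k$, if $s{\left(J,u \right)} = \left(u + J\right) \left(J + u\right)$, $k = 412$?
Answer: $25061$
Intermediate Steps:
$c{\left(f,r \right)} = 24 + 12 f$ ($c{\left(f,r \right)} = 24 + 6 \left(f + f\right) = 24 + 6 \cdot 2 f = 24 + 12 f$)
$s{\left(J,u \right)} = \left(J + u\right)^{2}$ ($s{\left(J,u \right)} = \left(J + u\right) \left(J + u\right) = \left(J + u\right)^{2}$)
$s{\left(49,c{\left(7,-2 \right)} \right)} + k = \left(49 + \left(24 + 12 \cdot 7\right)\right)^{2} + 412 = \left(49 + \left(24 + 84\right)\right)^{2} + 412 = \left(49 + 108\right)^{2} + 412 = 157^{2} + 412 = 24649 + 412 = 25061$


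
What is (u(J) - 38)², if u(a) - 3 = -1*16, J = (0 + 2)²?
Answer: 2601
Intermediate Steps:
J = 4 (J = 2² = 4)
u(a) = -13 (u(a) = 3 - 1*16 = 3 - 16 = -13)
(u(J) - 38)² = (-13 - 38)² = (-51)² = 2601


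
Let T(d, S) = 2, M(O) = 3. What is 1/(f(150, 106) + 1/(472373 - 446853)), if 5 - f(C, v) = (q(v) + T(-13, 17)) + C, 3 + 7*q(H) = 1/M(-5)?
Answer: -535920/78576059 ≈ -0.0068204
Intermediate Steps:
q(H) = -8/21 (q(H) = -3/7 + (⅐)/3 = -3/7 + (⅐)*(⅓) = -3/7 + 1/21 = -8/21)
f(C, v) = 71/21 - C (f(C, v) = 5 - ((-8/21 + 2) + C) = 5 - (34/21 + C) = 5 + (-34/21 - C) = 71/21 - C)
1/(f(150, 106) + 1/(472373 - 446853)) = 1/((71/21 - 1*150) + 1/(472373 - 446853)) = 1/((71/21 - 150) + 1/25520) = 1/(-3079/21 + 1/25520) = 1/(-78576059/535920) = -535920/78576059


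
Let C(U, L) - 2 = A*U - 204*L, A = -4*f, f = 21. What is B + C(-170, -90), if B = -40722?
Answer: -8080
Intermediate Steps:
A = -84 (A = -4*21 = -84)
C(U, L) = 2 - 204*L - 84*U (C(U, L) = 2 + (-84*U - 204*L) = 2 + (-204*L - 84*U) = 2 - 204*L - 84*U)
B + C(-170, -90) = -40722 + (2 - 204*(-90) - 84*(-170)) = -40722 + (2 + 18360 + 14280) = -40722 + 32642 = -8080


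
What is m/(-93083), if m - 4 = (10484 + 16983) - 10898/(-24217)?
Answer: -665276105/2254191011 ≈ -0.29513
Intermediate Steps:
m = 665276105/24217 (m = 4 + ((10484 + 16983) - 10898/(-24217)) = 4 + (27467 - 10898*(-1/24217)) = 4 + (27467 + 10898/24217) = 4 + 665179237/24217 = 665276105/24217 ≈ 27471.)
m/(-93083) = (665276105/24217)/(-93083) = (665276105/24217)*(-1/93083) = -665276105/2254191011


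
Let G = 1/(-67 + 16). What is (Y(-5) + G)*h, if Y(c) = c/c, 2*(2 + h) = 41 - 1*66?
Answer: -725/51 ≈ -14.216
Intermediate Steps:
h = -29/2 (h = -2 + (41 - 1*66)/2 = -2 + (41 - 66)/2 = -2 + (½)*(-25) = -2 - 25/2 = -29/2 ≈ -14.500)
G = -1/51 (G = 1/(-51) = -1/51 ≈ -0.019608)
Y(c) = 1
(Y(-5) + G)*h = (1 - 1/51)*(-29/2) = (50/51)*(-29/2) = -725/51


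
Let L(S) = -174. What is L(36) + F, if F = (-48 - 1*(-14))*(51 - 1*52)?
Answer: -140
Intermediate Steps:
F = 34 (F = (-48 + 14)*(51 - 52) = -34*(-1) = 34)
L(36) + F = -174 + 34 = -140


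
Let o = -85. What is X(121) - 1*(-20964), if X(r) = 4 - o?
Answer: 21053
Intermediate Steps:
X(r) = 89 (X(r) = 4 - 1*(-85) = 4 + 85 = 89)
X(121) - 1*(-20964) = 89 - 1*(-20964) = 89 + 20964 = 21053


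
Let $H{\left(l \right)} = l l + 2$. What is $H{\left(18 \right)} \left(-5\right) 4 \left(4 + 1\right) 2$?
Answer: $-65200$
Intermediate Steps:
$H{\left(l \right)} = 2 + l^{2}$ ($H{\left(l \right)} = l^{2} + 2 = 2 + l^{2}$)
$H{\left(18 \right)} \left(-5\right) 4 \left(4 + 1\right) 2 = \left(2 + 18^{2}\right) \left(-5\right) 4 \left(4 + 1\right) 2 = \left(2 + 324\right) \left(- 20 \cdot 5 \cdot 2\right) = 326 \left(\left(-20\right) 10\right) = 326 \left(-200\right) = -65200$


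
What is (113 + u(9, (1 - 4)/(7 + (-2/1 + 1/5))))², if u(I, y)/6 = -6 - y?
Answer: 1094116/169 ≈ 6474.1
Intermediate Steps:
u(I, y) = -36 - 6*y (u(I, y) = 6*(-6 - y) = -36 - 6*y)
(113 + u(9, (1 - 4)/(7 + (-2/1 + 1/5))))² = (113 + (-36 - 6*(1 - 4)/(7 + (-2/1 + 1/5))))² = (113 + (-36 - (-18)/(7 + (-2*1 + 1*(⅕)))))² = (113 + (-36 - (-18)/(7 + (-2 + ⅕))))² = (113 + (-36 - (-18)/(7 - 9/5)))² = (113 + (-36 - (-18)/26/5))² = (113 + (-36 - (-18)*5/26))² = (113 + (-36 - 6*(-15/26)))² = (113 + (-36 + 45/13))² = (113 - 423/13)² = (1046/13)² = 1094116/169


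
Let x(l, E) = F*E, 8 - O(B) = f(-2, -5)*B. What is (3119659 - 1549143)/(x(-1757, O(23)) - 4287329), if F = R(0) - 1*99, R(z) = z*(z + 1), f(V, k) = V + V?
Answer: -1570516/4297229 ≈ -0.36547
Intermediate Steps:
f(V, k) = 2*V
R(z) = z*(1 + z)
O(B) = 8 + 4*B (O(B) = 8 - 2*(-2)*B = 8 - (-4)*B = 8 + 4*B)
F = -99 (F = 0*(1 + 0) - 1*99 = 0*1 - 99 = 0 - 99 = -99)
x(l, E) = -99*E
(3119659 - 1549143)/(x(-1757, O(23)) - 4287329) = (3119659 - 1549143)/(-99*(8 + 4*23) - 4287329) = 1570516/(-99*(8 + 92) - 4287329) = 1570516/(-99*100 - 4287329) = 1570516/(-9900 - 4287329) = 1570516/(-4297229) = 1570516*(-1/4297229) = -1570516/4297229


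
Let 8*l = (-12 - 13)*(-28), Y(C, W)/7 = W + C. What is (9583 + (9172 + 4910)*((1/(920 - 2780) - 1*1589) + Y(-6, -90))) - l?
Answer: -4933636681/155 ≈ -3.1830e+7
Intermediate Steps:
Y(C, W) = 7*C + 7*W (Y(C, W) = 7*(W + C) = 7*(C + W) = 7*C + 7*W)
l = 175/2 (l = ((-12 - 13)*(-28))/8 = (-25*(-28))/8 = (1/8)*700 = 175/2 ≈ 87.500)
(9583 + (9172 + 4910)*((1/(920 - 2780) - 1*1589) + Y(-6, -90))) - l = (9583 + (9172 + 4910)*((1/(920 - 2780) - 1*1589) + (7*(-6) + 7*(-90)))) - 1*175/2 = (9583 + 14082*((1/(-1860) - 1589) + (-42 - 630))) - 175/2 = (9583 + 14082*((-1/1860 - 1589) - 672)) - 175/2 = (9583 + 14082*(-2955541/1860 - 672)) - 175/2 = (9583 + 14082*(-4205461/1860)) - 175/2 = (9583 - 9870216967/310) - 175/2 = -9867246237/310 - 175/2 = -4933636681/155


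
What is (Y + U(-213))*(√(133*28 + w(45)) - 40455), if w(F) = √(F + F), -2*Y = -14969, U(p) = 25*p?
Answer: -174725145/2 + 4319*√(3724 + 3*√10)/2 ≈ -8.7231e+7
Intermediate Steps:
Y = 14969/2 (Y = -½*(-14969) = 14969/2 ≈ 7484.5)
w(F) = √2*√F (w(F) = √(2*F) = √2*√F)
(Y + U(-213))*(√(133*28 + w(45)) - 40455) = (14969/2 + 25*(-213))*(√(133*28 + √2*√45) - 40455) = (14969/2 - 5325)*(√(3724 + √2*(3*√5)) - 40455) = 4319*(√(3724 + 3*√10) - 40455)/2 = 4319*(-40455 + √(3724 + 3*√10))/2 = -174725145/2 + 4319*√(3724 + 3*√10)/2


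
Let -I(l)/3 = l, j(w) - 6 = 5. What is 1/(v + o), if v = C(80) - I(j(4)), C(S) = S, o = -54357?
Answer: -1/54244 ≈ -1.8435e-5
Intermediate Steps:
j(w) = 11 (j(w) = 6 + 5 = 11)
I(l) = -3*l
v = 113 (v = 80 - (-3)*11 = 80 - 1*(-33) = 80 + 33 = 113)
1/(v + o) = 1/(113 - 54357) = 1/(-54244) = -1/54244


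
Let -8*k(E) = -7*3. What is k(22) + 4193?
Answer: 33565/8 ≈ 4195.6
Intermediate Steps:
k(E) = 21/8 (k(E) = -(-7)*3/8 = -⅛*(-21) = 21/8)
k(22) + 4193 = 21/8 + 4193 = 33565/8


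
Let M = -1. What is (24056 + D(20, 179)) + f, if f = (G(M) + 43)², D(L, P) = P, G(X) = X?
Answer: 25999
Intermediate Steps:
f = 1764 (f = (-1 + 43)² = 42² = 1764)
(24056 + D(20, 179)) + f = (24056 + 179) + 1764 = 24235 + 1764 = 25999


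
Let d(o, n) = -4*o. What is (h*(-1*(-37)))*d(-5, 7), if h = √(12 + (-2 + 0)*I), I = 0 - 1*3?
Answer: 2220*√2 ≈ 3139.6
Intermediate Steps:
I = -3 (I = 0 - 3 = -3)
h = 3*√2 (h = √(12 + (-2 + 0)*(-3)) = √(12 - 2*(-3)) = √(12 + 6) = √18 = 3*√2 ≈ 4.2426)
(h*(-1*(-37)))*d(-5, 7) = ((3*√2)*(-1*(-37)))*(-4*(-5)) = ((3*√2)*37)*20 = (111*√2)*20 = 2220*√2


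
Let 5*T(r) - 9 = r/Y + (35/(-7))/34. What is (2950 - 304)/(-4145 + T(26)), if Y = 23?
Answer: -10345860/16199143 ≈ -0.63867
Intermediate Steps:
T(r) = 301/170 + r/115 (T(r) = 9/5 + (r/23 + (35/(-7))/34)/5 = 9/5 + (r*(1/23) + (35*(-1/7))*(1/34))/5 = 9/5 + (r/23 - 5*1/34)/5 = 9/5 + (r/23 - 5/34)/5 = 9/5 + (-5/34 + r/23)/5 = 9/5 + (-1/34 + r/115) = 301/170 + r/115)
(2950 - 304)/(-4145 + T(26)) = (2950 - 304)/(-4145 + (301/170 + (1/115)*26)) = 2646/(-4145 + (301/170 + 26/115)) = 2646/(-4145 + 7807/3910) = 2646/(-16199143/3910) = 2646*(-3910/16199143) = -10345860/16199143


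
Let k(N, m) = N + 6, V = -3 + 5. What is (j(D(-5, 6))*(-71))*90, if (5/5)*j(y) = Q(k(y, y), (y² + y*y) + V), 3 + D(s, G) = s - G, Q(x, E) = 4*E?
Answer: -10070640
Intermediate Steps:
V = 2
k(N, m) = 6 + N
D(s, G) = -3 + s - G (D(s, G) = -3 + (s - G) = -3 + s - G)
j(y) = 8 + 8*y² (j(y) = 4*((y² + y*y) + 2) = 4*((y² + y²) + 2) = 4*(2*y² + 2) = 4*(2 + 2*y²) = 8 + 8*y²)
(j(D(-5, 6))*(-71))*90 = ((8 + 8*(-3 - 5 - 1*6)²)*(-71))*90 = ((8 + 8*(-3 - 5 - 6)²)*(-71))*90 = ((8 + 8*(-14)²)*(-71))*90 = ((8 + 8*196)*(-71))*90 = ((8 + 1568)*(-71))*90 = (1576*(-71))*90 = -111896*90 = -10070640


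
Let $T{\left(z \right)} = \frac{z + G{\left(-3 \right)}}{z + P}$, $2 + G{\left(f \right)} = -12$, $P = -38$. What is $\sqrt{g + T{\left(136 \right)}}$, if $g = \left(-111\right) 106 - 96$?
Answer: $\frac{i \sqrt{581177}}{7} \approx 108.91 i$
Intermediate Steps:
$g = -11862$ ($g = -11766 - 96 = -11862$)
$G{\left(f \right)} = -14$ ($G{\left(f \right)} = -2 - 12 = -14$)
$T{\left(z \right)} = \frac{-14 + z}{-38 + z}$ ($T{\left(z \right)} = \frac{z - 14}{z - 38} = \frac{-14 + z}{-38 + z}$)
$\sqrt{g + T{\left(136 \right)}} = \sqrt{-11862 + \frac{-14 + 136}{-38 + 136}} = \sqrt{-11862 + \frac{1}{98} \cdot 122} = \sqrt{-11862 + \frac{61}{49}} = \sqrt{- \frac{581177}{49}} = \frac{i \sqrt{581177}}{7}$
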